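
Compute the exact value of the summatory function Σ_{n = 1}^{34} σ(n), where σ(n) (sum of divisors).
Σ_{n ≤ 34} σ(n) = 959

Compute σ(n) for each 1 ≤ n ≤ 34: σ(1) = 1, σ(2) = 3, σ(3) = 4, σ(4) = 7, σ(5) = 6, σ(6) = 12, σ(7) = 8, σ(8) = 15, σ(9) = 13, σ(10) = 18, σ(11) = 12, σ(12) = 28, σ(13) = 14, σ(14) = 24, σ(15) = 24, σ(16) = 31, σ(17) = 18, σ(18) = 39, σ(19) = 20, σ(20) = 42, σ(21) = 32, σ(22) = 36, σ(23) = 24, σ(24) = 60, σ(25) = 31, σ(26) = 42, σ(27) = 40, σ(28) = 56, σ(29) = 30, σ(30) = 72, σ(31) = 32, σ(32) = 63, σ(33) = 48, σ(34) = 54. Summing all 34 values: 959. (Average order: Σ_{n ≤ x} σ(n) ~ (π²/12) x². For x = 34, (π²/12)·34² ≈ 950.77.)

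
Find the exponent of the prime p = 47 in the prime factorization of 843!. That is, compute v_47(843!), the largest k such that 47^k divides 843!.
v_47(843!) = 17

Legendre's formula: v_p(n!) = Σ_{k ≥ 1} ⌊n / p^k⌋. For p = 47, n = 843, the terms are:
  ⌊843/47^1⌋ = ⌊843/47⌋ = 17
(the next term ⌊843/47^2⌋ = 0, terminating the sum). Summing: v_47(843!) = 17 = 17.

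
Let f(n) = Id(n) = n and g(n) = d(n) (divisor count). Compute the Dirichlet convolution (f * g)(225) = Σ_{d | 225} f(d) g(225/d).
(Id * d)(225) = 684

Divisors of 225: [1, 3, 5, 9, 15, 25, 45, 75, 225]. For each d | 225:
  d = 1: Id(1) · d(225/1) = 1 · 9 = 9
  d = 3: Id(3) · d(225/3) = 3 · 6 = 18
  d = 5: Id(5) · d(225/5) = 5 · 6 = 30
  d = 9: Id(9) · d(225/9) = 9 · 3 = 27
  d = 15: Id(15) · d(225/15) = 15 · 4 = 60
  d = 25: Id(25) · d(225/25) = 25 · 3 = 75
  d = 45: Id(45) · d(225/45) = 45 · 2 = 90
  d = 75: Id(75) · d(225/75) = 75 · 2 = 150
  d = 225: Id(225) · d(225/225) = 225 · 1 = 225
Summing: (Id * d)(225) = 9 + 18 + 30 + 27 + 60 + 75 + 90 + 150 + 225 = 684.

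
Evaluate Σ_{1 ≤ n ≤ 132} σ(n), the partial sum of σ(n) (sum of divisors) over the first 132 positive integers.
Σ_{n ≤ 132} σ(n) = 14431

Compute σ(n) for each 1 ≤ n ≤ 132: σ(1) = 1, σ(2) = 3, σ(3) = 4, σ(4) = 7, σ(5) = 6, σ(6) = 12, σ(7) = 8, σ(8) = 15, σ(9) = 13, σ(10) = 18, σ(11) = 12, σ(12) = 28, σ(13) = 14, σ(14) = 24, σ(15) = 24, σ(16) = 31, σ(17) = 18, σ(18) = 39, σ(19) = 20, σ(20) = 42, σ(21) = 32, σ(22) = 36, σ(23) = 24, σ(24) = 60, σ(25) = 31, σ(26) = 42, σ(27) = 40, σ(28) = 56, σ(29) = 30, σ(30) = 72, σ(31) = 32, σ(32) = 63, σ(33) = 48, σ(34) = 54, σ(35) = 48, σ(36) = 91, σ(37) = 38, σ(38) = 60, σ(39) = 56, σ(40) = 90, σ(41) = 42, σ(42) = 96, σ(43) = 44, σ(44) = 84, σ(45) = 78, σ(46) = 72, σ(47) = 48, σ(48) = 124, σ(49) = 57, σ(50) = 93, σ(51) = 72, σ(52) = 98, σ(53) = 54, σ(54) = 120, σ(55) = 72, σ(56) = 120, σ(57) = 80, σ(58) = 90, σ(59) = 60, σ(60) = 168, σ(61) = 62, σ(62) = 96, σ(63) = 104, σ(64) = 127, σ(65) = 84, σ(66) = 144, σ(67) = 68, σ(68) = 126, σ(69) = 96, σ(70) = 144, σ(71) = 72, σ(72) = 195, σ(73) = 74, σ(74) = 114, σ(75) = 124, σ(76) = 140, σ(77) = 96, σ(78) = 168, σ(79) = 80, σ(80) = 186, σ(81) = 121, σ(82) = 126, σ(83) = 84, σ(84) = 224, σ(85) = 108, σ(86) = 132, σ(87) = 120, σ(88) = 180, σ(89) = 90, σ(90) = 234, σ(91) = 112, σ(92) = 168, σ(93) = 128, σ(94) = 144, σ(95) = 120, σ(96) = 252, σ(97) = 98, σ(98) = 171, σ(99) = 156, σ(100) = 217, σ(101) = 102, σ(102) = 216, σ(103) = 104, σ(104) = 210, σ(105) = 192, σ(106) = 162, σ(107) = 108, σ(108) = 280, σ(109) = 110, σ(110) = 216, σ(111) = 152, σ(112) = 248, σ(113) = 114, σ(114) = 240, σ(115) = 144, σ(116) = 210, σ(117) = 182, σ(118) = 180, σ(119) = 144, σ(120) = 360, σ(121) = 133, σ(122) = 186, σ(123) = 168, σ(124) = 224, σ(125) = 156, σ(126) = 312, σ(127) = 128, σ(128) = 255, σ(129) = 176, σ(130) = 252, σ(131) = 132, σ(132) = 336. Summing all 132 values: 14431. (Average order: Σ_{n ≤ x} σ(n) ~ (π²/12) x². For x = 132, (π²/12)·132² ≈ 14330.67.)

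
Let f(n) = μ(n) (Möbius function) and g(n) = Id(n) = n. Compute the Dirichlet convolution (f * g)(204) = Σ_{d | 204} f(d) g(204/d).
(μ * Id)(204) = 64

Divisors of 204: [1, 2, 3, 4, 6, 12, 17, 34, 51, 68, 102, 204]. For each d | 204:
  d = 1: μ(1) · Id(204/1) = 1 · 204 = 204
  d = 2: μ(2) · Id(204/2) = -1 · 102 = -102
  d = 3: μ(3) · Id(204/3) = -1 · 68 = -68
  d = 4: μ(4) · Id(204/4) = 0 · 51 = 0
  d = 6: μ(6) · Id(204/6) = 1 · 34 = 34
  d = 12: μ(12) · Id(204/12) = 0 · 17 = 0
  d = 17: μ(17) · Id(204/17) = -1 · 12 = -12
  d = 34: μ(34) · Id(204/34) = 1 · 6 = 6
  d = 51: μ(51) · Id(204/51) = 1 · 4 = 4
  d = 68: μ(68) · Id(204/68) = 0 · 3 = 0
  d = 102: μ(102) · Id(204/102) = -1 · 2 = -2
  d = 204: μ(204) · Id(204/204) = 0 · 1 = 0
Summing: (μ * Id)(204) = 204 + -102 + -68 + 0 + 34 + 0 + -12 + 6 + 4 + 0 + -2 + 0 = 64.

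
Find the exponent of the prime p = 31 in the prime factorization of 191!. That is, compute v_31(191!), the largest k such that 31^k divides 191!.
v_31(191!) = 6

Legendre's formula: v_p(n!) = Σ_{k ≥ 1} ⌊n / p^k⌋. For p = 31, n = 191, the terms are:
  ⌊191/31^1⌋ = ⌊191/31⌋ = 6
(the next term ⌊191/31^2⌋ = 0, terminating the sum). Summing: v_31(191!) = 6 = 6.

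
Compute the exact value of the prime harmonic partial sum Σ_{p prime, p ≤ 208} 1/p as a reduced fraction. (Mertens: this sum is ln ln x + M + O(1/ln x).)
Σ 1/p = 15202313841027497739047080375538859939135227730139536997746371469607707132833646367/7799922041683461553249199106329813876687996789903550945093032474868511536164700810

π(208) = 46, so the primes ≤ 208 are [2, 3, 5, 7, 11, 13, 17, 19, 23, 29, 31, 37, 41, 43, 47, 53, 59, 61, 67, 71, 73, 79, 83, 89, 97, 101, 103, 107, 109, 113, 127, 131, 137, 139, 149, 151, 157, 163, 167, 173, 179, 181, 191, 193, 197, 199]. Summing 1/p over these primes: 15202313841027497739047080375538859939135227730139536997746371469607707132833646367/7799922041683461553249199106329813876687996789903550945093032474868511536164700810 ≈ 1.9490. Mertens estimate ln ln(208) + 0.2615 ≈ 1.9363.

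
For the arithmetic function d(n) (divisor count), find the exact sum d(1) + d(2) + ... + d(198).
Σ_{n ≤ 198} d(n) = 1084

Compute d(n) for each 1 ≤ n ≤ 198: d(1) = 1, d(2) = 2, d(3) = 2, d(4) = 3, d(5) = 2, d(6) = 4, d(7) = 2, d(8) = 4, d(9) = 3, d(10) = 4, d(11) = 2, d(12) = 6, d(13) = 2, d(14) = 4, d(15) = 4, d(16) = 5, d(17) = 2, d(18) = 6, d(19) = 2, d(20) = 6, d(21) = 4, d(22) = 4, d(23) = 2, d(24) = 8, d(25) = 3, d(26) = 4, d(27) = 4, d(28) = 6, d(29) = 2, d(30) = 8, d(31) = 2, d(32) = 6, d(33) = 4, d(34) = 4, d(35) = 4, d(36) = 9, d(37) = 2, d(38) = 4, d(39) = 4, d(40) = 8, d(41) = 2, d(42) = 8, d(43) = 2, d(44) = 6, d(45) = 6, d(46) = 4, d(47) = 2, d(48) = 10, d(49) = 3, d(50) = 6, d(51) = 4, d(52) = 6, d(53) = 2, d(54) = 8, d(55) = 4, d(56) = 8, d(57) = 4, d(58) = 4, d(59) = 2, d(60) = 12, d(61) = 2, d(62) = 4, d(63) = 6, d(64) = 7, d(65) = 4, d(66) = 8, d(67) = 2, d(68) = 6, d(69) = 4, d(70) = 8, d(71) = 2, d(72) = 12, d(73) = 2, d(74) = 4, d(75) = 6, d(76) = 6, d(77) = 4, d(78) = 8, d(79) = 2, d(80) = 10, d(81) = 5, d(82) = 4, d(83) = 2, d(84) = 12, d(85) = 4, d(86) = 4, d(87) = 4, d(88) = 8, d(89) = 2, d(90) = 12, d(91) = 4, d(92) = 6, d(93) = 4, d(94) = 4, d(95) = 4, d(96) = 12, d(97) = 2, d(98) = 6, d(99) = 6, d(100) = 9, d(101) = 2, d(102) = 8, d(103) = 2, d(104) = 8, d(105) = 8, d(106) = 4, d(107) = 2, d(108) = 12, d(109) = 2, d(110) = 8, d(111) = 4, d(112) = 10, d(113) = 2, d(114) = 8, d(115) = 4, d(116) = 6, d(117) = 6, d(118) = 4, d(119) = 4, d(120) = 16, d(121) = 3, d(122) = 4, d(123) = 4, d(124) = 6, d(125) = 4, d(126) = 12, d(127) = 2, d(128) = 8, d(129) = 4, d(130) = 8, d(131) = 2, d(132) = 12, d(133) = 4, d(134) = 4, d(135) = 8, d(136) = 8, d(137) = 2, d(138) = 8, d(139) = 2, d(140) = 12, d(141) = 4, d(142) = 4, d(143) = 4, d(144) = 15, d(145) = 4, d(146) = 4, d(147) = 6, d(148) = 6, d(149) = 2, d(150) = 12, d(151) = 2, d(152) = 8, d(153) = 6, d(154) = 8, d(155) = 4, d(156) = 12, d(157) = 2, d(158) = 4, d(159) = 4, d(160) = 12, d(161) = 4, d(162) = 10, d(163) = 2, d(164) = 6, d(165) = 8, d(166) = 4, d(167) = 2, d(168) = 16, d(169) = 3, d(170) = 8, d(171) = 6, d(172) = 6, d(173) = 2, d(174) = 8, d(175) = 6, d(176) = 10, d(177) = 4, d(178) = 4, d(179) = 2, d(180) = 18, d(181) = 2, d(182) = 8, d(183) = 4, d(184) = 8, d(185) = 4, d(186) = 8, d(187) = 4, d(188) = 6, d(189) = 8, d(190) = 8, d(191) = 2, d(192) = 14, d(193) = 2, d(194) = 4, d(195) = 8, d(196) = 9, d(197) = 2, d(198) = 12. Summing all 198 values: 1084. (Dirichlet's divisor formula: Σ_{n ≤ x} d(n) = x ln(x) + (2γ − 1) x + O(√x). For x = 198, the asymptotic estimate is ≈ 1077.65.)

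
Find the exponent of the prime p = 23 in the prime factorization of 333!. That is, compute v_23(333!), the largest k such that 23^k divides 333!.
v_23(333!) = 14

Legendre's formula: v_p(n!) = Σ_{k ≥ 1} ⌊n / p^k⌋. For p = 23, n = 333, the terms are:
  ⌊333/23^1⌋ = ⌊333/23⌋ = 14
(the next term ⌊333/23^2⌋ = 0, terminating the sum). Summing: v_23(333!) = 14 = 14.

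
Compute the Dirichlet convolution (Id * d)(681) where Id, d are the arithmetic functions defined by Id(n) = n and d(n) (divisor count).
(Id * d)(681) = 1145

Divisors of 681: [1, 3, 227, 681]. For each d | 681:
  d = 1: Id(1) · d(681/1) = 1 · 4 = 4
  d = 3: Id(3) · d(681/3) = 3 · 2 = 6
  d = 227: Id(227) · d(681/227) = 227 · 2 = 454
  d = 681: Id(681) · d(681/681) = 681 · 1 = 681
Summing: (Id * d)(681) = 4 + 6 + 454 + 681 = 1145.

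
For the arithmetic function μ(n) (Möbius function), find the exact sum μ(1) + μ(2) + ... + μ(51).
Σ_{n ≤ 51} μ(n) = -2

Compute μ(n) for each 1 ≤ n ≤ 51: μ(1) = 1, μ(2) = -1, μ(3) = -1, μ(4) = 0, μ(5) = -1, μ(6) = 1, μ(7) = -1, μ(8) = 0, μ(9) = 0, μ(10) = 1, μ(11) = -1, μ(12) = 0, μ(13) = -1, μ(14) = 1, μ(15) = 1, μ(16) = 0, μ(17) = -1, μ(18) = 0, μ(19) = -1, μ(20) = 0, μ(21) = 1, μ(22) = 1, μ(23) = -1, μ(24) = 0, μ(25) = 0, μ(26) = 1, μ(27) = 0, μ(28) = 0, μ(29) = -1, μ(30) = -1, μ(31) = -1, μ(32) = 0, μ(33) = 1, μ(34) = 1, μ(35) = 1, μ(36) = 0, μ(37) = -1, μ(38) = 1, μ(39) = 1, μ(40) = 0, μ(41) = -1, μ(42) = -1, μ(43) = -1, μ(44) = 0, μ(45) = 0, μ(46) = 1, μ(47) = -1, μ(48) = 0, μ(49) = 0, μ(50) = 0, μ(51) = 1. Summing all 51 values: -2. (Mertens function M(x) = Σ_{n ≤ x} μ(n); on average M(x) should be small (PNT ⟺ M(x) = o(x)).)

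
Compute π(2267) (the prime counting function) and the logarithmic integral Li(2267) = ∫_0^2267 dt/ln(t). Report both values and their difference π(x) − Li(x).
π(2267) = 336;  Li(2267) ≈ 349.64;  π(x) − Li(x) ≈ -13.64.

Direct count of primes ≤ 2267 gives π(2267) = 336. Numerical evaluation of the logarithmic integral gives Li(2267) ≈ 349.64. The difference π(x) − Li(x) ≈ -13.64 is typically negative for small/moderate x (Li(x) overestimates), though Littlewood's theorem shows this sign changes infinitely often.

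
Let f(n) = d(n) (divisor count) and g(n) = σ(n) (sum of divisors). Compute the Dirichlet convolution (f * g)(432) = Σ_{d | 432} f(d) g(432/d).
(d * σ)(432) = 8118

Divisors of 432: [1, 2, 3, 4, 6, 8, 9, 12, 16, 18, 24, 27, 36, 48, 54, 72, 108, 144, 216, 432]. For each d | 432:
  d = 1: d(1) · σ(432/1) = 1 · 1240 = 1240
  d = 2: d(2) · σ(432/2) = 2 · 600 = 1200
  d = 3: d(3) · σ(432/3) = 2 · 403 = 806
  d = 4: d(4) · σ(432/4) = 3 · 280 = 840
  d = 6: d(6) · σ(432/6) = 4 · 195 = 780
  d = 8: d(8) · σ(432/8) = 4 · 120 = 480
  d = 9: d(9) · σ(432/9) = 3 · 124 = 372
  d = 12: d(12) · σ(432/12) = 6 · 91 = 546
  d = 16: d(16) · σ(432/16) = 5 · 40 = 200
  d = 18: d(18) · σ(432/18) = 6 · 60 = 360
  d = 24: d(24) · σ(432/24) = 8 · 39 = 312
  d = 27: d(27) · σ(432/27) = 4 · 31 = 124
  d = 36: d(36) · σ(432/36) = 9 · 28 = 252
  d = 48: d(48) · σ(432/48) = 10 · 13 = 130
  d = 54: d(54) · σ(432/54) = 8 · 15 = 120
  d = 72: d(72) · σ(432/72) = 12 · 12 = 144
  d = 108: d(108) · σ(432/108) = 12 · 7 = 84
  d = 144: d(144) · σ(432/144) = 15 · 4 = 60
  d = 216: d(216) · σ(432/216) = 16 · 3 = 48
  d = 432: d(432) · σ(432/432) = 20 · 1 = 20
Summing: (d * σ)(432) = 1240 + 1200 + 806 + 840 + 780 + 480 + 372 + 546 + 200 + 360 + 312 + 124 + 252 + 130 + 120 + 144 + 84 + 60 + 48 + 20 = 8118.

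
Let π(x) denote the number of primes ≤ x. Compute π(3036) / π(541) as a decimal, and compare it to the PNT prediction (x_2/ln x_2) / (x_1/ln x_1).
π(3036)/π(541) = 434/100 ≈ 4.3400;  PNT prediction ≈ 4.4046.

π(541) = 100 and π(3036) = 434, so π(3036)/π(541) ≈ 4.3400. The PNT-predicted ratio is (3036/ln(3036)) / (541/ln(541)) ≈ 4.4046. The two agree to within a few percent, as expected.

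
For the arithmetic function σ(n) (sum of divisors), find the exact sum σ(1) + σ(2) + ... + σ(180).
Σ_{n ≤ 180} σ(n) = 26820

Compute σ(n) for each 1 ≤ n ≤ 180: σ(1) = 1, σ(2) = 3, σ(3) = 4, σ(4) = 7, σ(5) = 6, σ(6) = 12, σ(7) = 8, σ(8) = 15, σ(9) = 13, σ(10) = 18, σ(11) = 12, σ(12) = 28, σ(13) = 14, σ(14) = 24, σ(15) = 24, σ(16) = 31, σ(17) = 18, σ(18) = 39, σ(19) = 20, σ(20) = 42, σ(21) = 32, σ(22) = 36, σ(23) = 24, σ(24) = 60, σ(25) = 31, σ(26) = 42, σ(27) = 40, σ(28) = 56, σ(29) = 30, σ(30) = 72, σ(31) = 32, σ(32) = 63, σ(33) = 48, σ(34) = 54, σ(35) = 48, σ(36) = 91, σ(37) = 38, σ(38) = 60, σ(39) = 56, σ(40) = 90, σ(41) = 42, σ(42) = 96, σ(43) = 44, σ(44) = 84, σ(45) = 78, σ(46) = 72, σ(47) = 48, σ(48) = 124, σ(49) = 57, σ(50) = 93, σ(51) = 72, σ(52) = 98, σ(53) = 54, σ(54) = 120, σ(55) = 72, σ(56) = 120, σ(57) = 80, σ(58) = 90, σ(59) = 60, σ(60) = 168, σ(61) = 62, σ(62) = 96, σ(63) = 104, σ(64) = 127, σ(65) = 84, σ(66) = 144, σ(67) = 68, σ(68) = 126, σ(69) = 96, σ(70) = 144, σ(71) = 72, σ(72) = 195, σ(73) = 74, σ(74) = 114, σ(75) = 124, σ(76) = 140, σ(77) = 96, σ(78) = 168, σ(79) = 80, σ(80) = 186, σ(81) = 121, σ(82) = 126, σ(83) = 84, σ(84) = 224, σ(85) = 108, σ(86) = 132, σ(87) = 120, σ(88) = 180, σ(89) = 90, σ(90) = 234, σ(91) = 112, σ(92) = 168, σ(93) = 128, σ(94) = 144, σ(95) = 120, σ(96) = 252, σ(97) = 98, σ(98) = 171, σ(99) = 156, σ(100) = 217, σ(101) = 102, σ(102) = 216, σ(103) = 104, σ(104) = 210, σ(105) = 192, σ(106) = 162, σ(107) = 108, σ(108) = 280, σ(109) = 110, σ(110) = 216, σ(111) = 152, σ(112) = 248, σ(113) = 114, σ(114) = 240, σ(115) = 144, σ(116) = 210, σ(117) = 182, σ(118) = 180, σ(119) = 144, σ(120) = 360, σ(121) = 133, σ(122) = 186, σ(123) = 168, σ(124) = 224, σ(125) = 156, σ(126) = 312, σ(127) = 128, σ(128) = 255, σ(129) = 176, σ(130) = 252, σ(131) = 132, σ(132) = 336, σ(133) = 160, σ(134) = 204, σ(135) = 240, σ(136) = 270, σ(137) = 138, σ(138) = 288, σ(139) = 140, σ(140) = 336, σ(141) = 192, σ(142) = 216, σ(143) = 168, σ(144) = 403, σ(145) = 180, σ(146) = 222, σ(147) = 228, σ(148) = 266, σ(149) = 150, σ(150) = 372, σ(151) = 152, σ(152) = 300, σ(153) = 234, σ(154) = 288, σ(155) = 192, σ(156) = 392, σ(157) = 158, σ(158) = 240, σ(159) = 216, σ(160) = 378, σ(161) = 192, σ(162) = 363, σ(163) = 164, σ(164) = 294, σ(165) = 288, σ(166) = 252, σ(167) = 168, σ(168) = 480, σ(169) = 183, σ(170) = 324, σ(171) = 260, σ(172) = 308, σ(173) = 174, σ(174) = 360, σ(175) = 248, σ(176) = 372, σ(177) = 240, σ(178) = 270, σ(179) = 180, σ(180) = 546. Summing all 180 values: 26820. (Average order: Σ_{n ≤ x} σ(n) ~ (π²/12) x². For x = 180, (π²/12)·180² ≈ 26647.93.)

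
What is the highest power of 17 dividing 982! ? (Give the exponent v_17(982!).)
v_17(982!) = 60

Legendre's formula: v_p(n!) = Σ_{k ≥ 1} ⌊n / p^k⌋. For p = 17, n = 982, the terms are:
  ⌊982/17^1⌋ = ⌊982/17⌋ = 57
  ⌊982/17^2⌋ = ⌊982/289⌋ = 3
(the next term ⌊982/17^3⌋ = 0, terminating the sum). Summing: v_17(982!) = 57 + 3 = 60.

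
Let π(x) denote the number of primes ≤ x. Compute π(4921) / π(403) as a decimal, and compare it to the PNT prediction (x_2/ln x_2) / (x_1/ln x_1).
π(4921)/π(403) = 657/79 ≈ 8.3165;  PNT prediction ≈ 8.6167.

π(403) = 79 and π(4921) = 657, so π(4921)/π(403) ≈ 8.3165. The PNT-predicted ratio is (4921/ln(4921)) / (403/ln(403)) ≈ 8.6167. The two agree to within a few percent, as expected.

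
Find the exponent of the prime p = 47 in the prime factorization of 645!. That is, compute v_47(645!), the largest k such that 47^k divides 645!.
v_47(645!) = 13

Legendre's formula: v_p(n!) = Σ_{k ≥ 1} ⌊n / p^k⌋. For p = 47, n = 645, the terms are:
  ⌊645/47^1⌋ = ⌊645/47⌋ = 13
(the next term ⌊645/47^2⌋ = 0, terminating the sum). Summing: v_47(645!) = 13 = 13.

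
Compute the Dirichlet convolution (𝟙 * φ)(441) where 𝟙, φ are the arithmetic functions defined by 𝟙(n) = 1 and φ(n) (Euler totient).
(𝟙 * φ)(441) = 441

Divisors of 441: [1, 3, 7, 9, 21, 49, 63, 147, 441]. For each d | 441:
  d = 1: 𝟙(1) · φ(441/1) = 1 · 252 = 252
  d = 3: 𝟙(3) · φ(441/3) = 1 · 84 = 84
  d = 7: 𝟙(7) · φ(441/7) = 1 · 36 = 36
  d = 9: 𝟙(9) · φ(441/9) = 1 · 42 = 42
  d = 21: 𝟙(21) · φ(441/21) = 1 · 12 = 12
  d = 49: 𝟙(49) · φ(441/49) = 1 · 6 = 6
  d = 63: 𝟙(63) · φ(441/63) = 1 · 6 = 6
  d = 147: 𝟙(147) · φ(441/147) = 1 · 2 = 2
  d = 441: 𝟙(441) · φ(441/441) = 1 · 1 = 1
Summing: (𝟙 * φ)(441) = 252 + 84 + 36 + 42 + 12 + 6 + 6 + 2 + 1 = 441.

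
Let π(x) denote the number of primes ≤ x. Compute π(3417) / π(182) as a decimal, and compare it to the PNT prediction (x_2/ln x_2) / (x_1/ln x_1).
π(3417)/π(182) = 480/42 ≈ 11.4286;  PNT prediction ≈ 12.0081.

π(182) = 42 and π(3417) = 480, so π(3417)/π(182) ≈ 11.4286. The PNT-predicted ratio is (3417/ln(3417)) / (182/ln(182)) ≈ 12.0081. The two agree to within a few percent, as expected.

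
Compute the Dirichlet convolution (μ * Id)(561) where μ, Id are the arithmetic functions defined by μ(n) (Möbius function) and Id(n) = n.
(μ * Id)(561) = 320

Divisors of 561: [1, 3, 11, 17, 33, 51, 187, 561]. For each d | 561:
  d = 1: μ(1) · Id(561/1) = 1 · 561 = 561
  d = 3: μ(3) · Id(561/3) = -1 · 187 = -187
  d = 11: μ(11) · Id(561/11) = -1 · 51 = -51
  d = 17: μ(17) · Id(561/17) = -1 · 33 = -33
  d = 33: μ(33) · Id(561/33) = 1 · 17 = 17
  d = 51: μ(51) · Id(561/51) = 1 · 11 = 11
  d = 187: μ(187) · Id(561/187) = 1 · 3 = 3
  d = 561: μ(561) · Id(561/561) = -1 · 1 = -1
Summing: (μ * Id)(561) = 561 + -187 + -51 + -33 + 17 + 11 + 3 + -1 = 320.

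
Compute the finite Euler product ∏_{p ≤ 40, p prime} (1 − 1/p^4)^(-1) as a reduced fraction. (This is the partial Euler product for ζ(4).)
∏ = 118583889910340935015737417301254569/109564363617893205834674995200000000

The primes p ≤ 40 are [2, 3, 5, 7, 11, 13, 17, 19, 23, 29, 31, 37]. For each prime, (1 − 1/p^4)^(-1) = p^4 / (p^4 − 1). The product is (1 − 1/2^4)^(-1), (1 − 1/3^4)^(-1), (1 − 1/5^4)^(-1), (1 − 1/7^4)^(-1), (1 − 1/11^4)^(-1), (1 − 1/13^4)^(-1), (1 − 1/17^4)^(-1), (1 − 1/19^4)^(-1), (1 − 1/23^4)^(-1), (1 − 1/29^4)^(-1), (1 − 1/31^4)^(-1), (1 − 1/37^4)^(-1) = ∏ p^4 / (p^4 − 1) = 118583889910340935015737417301254569/109564363617893205834674995200000000.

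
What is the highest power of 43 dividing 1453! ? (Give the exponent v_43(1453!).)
v_43(1453!) = 33

Legendre's formula: v_p(n!) = Σ_{k ≥ 1} ⌊n / p^k⌋. For p = 43, n = 1453, the terms are:
  ⌊1453/43^1⌋ = ⌊1453/43⌋ = 33
(the next term ⌊1453/43^2⌋ = 0, terminating the sum). Summing: v_43(1453!) = 33 = 33.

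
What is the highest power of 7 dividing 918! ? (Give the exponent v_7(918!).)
v_7(918!) = 151

Legendre's formula: v_p(n!) = Σ_{k ≥ 1} ⌊n / p^k⌋. For p = 7, n = 918, the terms are:
  ⌊918/7^1⌋ = ⌊918/7⌋ = 131
  ⌊918/7^2⌋ = ⌊918/49⌋ = 18
  ⌊918/7^3⌋ = ⌊918/343⌋ = 2
(the next term ⌊918/7^4⌋ = 0, terminating the sum). Summing: v_7(918!) = 131 + 18 + 2 = 151.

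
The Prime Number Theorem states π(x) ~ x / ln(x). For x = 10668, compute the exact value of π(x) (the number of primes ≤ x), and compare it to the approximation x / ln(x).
π(10668) = 1302;  x/ln(x) ≈ 1150.19;  relative error ≈ 11.66%.

Directly count primes up to 10668: π(10668) = 1302. The PNT approximation gives 10668/ln(10668) ≈ 10668/9.27500 ≈ 1150.19. Relative error (π(x) − x/ln(x)) / π(x) ≈ 11.66%; the approximation is known to undercount slightly (Li(x) is a better estimate).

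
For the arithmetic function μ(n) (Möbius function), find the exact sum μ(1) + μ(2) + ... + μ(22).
Σ_{n ≤ 22} μ(n) = -1

Compute μ(n) for each 1 ≤ n ≤ 22: μ(1) = 1, μ(2) = -1, μ(3) = -1, μ(4) = 0, μ(5) = -1, μ(6) = 1, μ(7) = -1, μ(8) = 0, μ(9) = 0, μ(10) = 1, μ(11) = -1, μ(12) = 0, μ(13) = -1, μ(14) = 1, μ(15) = 1, μ(16) = 0, μ(17) = -1, μ(18) = 0, μ(19) = -1, μ(20) = 0, μ(21) = 1, μ(22) = 1. Summing all 22 values: -1. (Mertens function M(x) = Σ_{n ≤ x} μ(n); on average M(x) should be small (PNT ⟺ M(x) = o(x)).)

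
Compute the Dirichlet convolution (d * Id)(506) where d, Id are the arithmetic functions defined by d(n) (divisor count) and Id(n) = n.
(d * Id)(506) = 1300

Divisors of 506: [1, 2, 11, 22, 23, 46, 253, 506]. For each d | 506:
  d = 1: d(1) · Id(506/1) = 1 · 506 = 506
  d = 2: d(2) · Id(506/2) = 2 · 253 = 506
  d = 11: d(11) · Id(506/11) = 2 · 46 = 92
  d = 22: d(22) · Id(506/22) = 4 · 23 = 92
  d = 23: d(23) · Id(506/23) = 2 · 22 = 44
  d = 46: d(46) · Id(506/46) = 4 · 11 = 44
  d = 253: d(253) · Id(506/253) = 4 · 2 = 8
  d = 506: d(506) · Id(506/506) = 8 · 1 = 8
Summing: (d * Id)(506) = 506 + 506 + 92 + 92 + 44 + 44 + 8 + 8 = 1300.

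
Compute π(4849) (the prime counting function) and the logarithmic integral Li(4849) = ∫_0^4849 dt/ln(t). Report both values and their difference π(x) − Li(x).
π(4849) = 650;  Li(4849) ≈ 666.52;  π(x) − Li(x) ≈ -16.52.

Direct count of primes ≤ 4849 gives π(4849) = 650. Numerical evaluation of the logarithmic integral gives Li(4849) ≈ 666.52. The difference π(x) − Li(x) ≈ -16.52 is typically negative for small/moderate x (Li(x) overestimates), though Littlewood's theorem shows this sign changes infinitely often.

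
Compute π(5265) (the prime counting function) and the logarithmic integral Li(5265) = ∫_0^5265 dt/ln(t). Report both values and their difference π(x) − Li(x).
π(5265) = 698;  Li(5265) ≈ 715.30;  π(x) − Li(x) ≈ -17.30.

Direct count of primes ≤ 5265 gives π(5265) = 698. Numerical evaluation of the logarithmic integral gives Li(5265) ≈ 715.30. The difference π(x) − Li(x) ≈ -17.30 is typically negative for small/moderate x (Li(x) overestimates), though Littlewood's theorem shows this sign changes infinitely often.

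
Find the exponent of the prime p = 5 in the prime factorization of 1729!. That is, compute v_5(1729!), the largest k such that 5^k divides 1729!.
v_5(1729!) = 429

Legendre's formula: v_p(n!) = Σ_{k ≥ 1} ⌊n / p^k⌋. For p = 5, n = 1729, the terms are:
  ⌊1729/5^1⌋ = ⌊1729/5⌋ = 345
  ⌊1729/5^2⌋ = ⌊1729/25⌋ = 69
  ⌊1729/5^3⌋ = ⌊1729/125⌋ = 13
  ⌊1729/5^4⌋ = ⌊1729/625⌋ = 2
(the next term ⌊1729/5^5⌋ = 0, terminating the sum). Summing: v_5(1729!) = 345 + 69 + 13 + 2 = 429.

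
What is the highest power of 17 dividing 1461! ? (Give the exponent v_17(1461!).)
v_17(1461!) = 90

Legendre's formula: v_p(n!) = Σ_{k ≥ 1} ⌊n / p^k⌋. For p = 17, n = 1461, the terms are:
  ⌊1461/17^1⌋ = ⌊1461/17⌋ = 85
  ⌊1461/17^2⌋ = ⌊1461/289⌋ = 5
(the next term ⌊1461/17^3⌋ = 0, terminating the sum). Summing: v_17(1461!) = 85 + 5 = 90.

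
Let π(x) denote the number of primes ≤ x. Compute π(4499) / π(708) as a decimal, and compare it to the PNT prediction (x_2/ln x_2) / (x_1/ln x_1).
π(4499)/π(708) = 610/126 ≈ 4.8413;  PNT prediction ≈ 4.9576.

π(708) = 126 and π(4499) = 610, so π(4499)/π(708) ≈ 4.8413. The PNT-predicted ratio is (4499/ln(4499)) / (708/ln(708)) ≈ 4.9576. The two agree to within a few percent, as expected.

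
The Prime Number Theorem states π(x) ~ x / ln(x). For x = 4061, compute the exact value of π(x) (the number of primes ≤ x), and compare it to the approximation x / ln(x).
π(4061) = 560;  x/ln(x) ≈ 488.74;  relative error ≈ 12.73%.

Directly count primes up to 4061: π(4061) = 560. The PNT approximation gives 4061/ln(4061) ≈ 4061/8.30918 ≈ 488.74. Relative error (π(x) − x/ln(x)) / π(x) ≈ 12.73%; the approximation is known to undercount slightly (Li(x) is a better estimate).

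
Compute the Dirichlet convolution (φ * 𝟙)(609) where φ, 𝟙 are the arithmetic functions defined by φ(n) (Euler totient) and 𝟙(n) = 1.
(φ * 𝟙)(609) = 609

Divisors of 609: [1, 3, 7, 21, 29, 87, 203, 609]. For each d | 609:
  d = 1: φ(1) · 𝟙(609/1) = 1 · 1 = 1
  d = 3: φ(3) · 𝟙(609/3) = 2 · 1 = 2
  d = 7: φ(7) · 𝟙(609/7) = 6 · 1 = 6
  d = 21: φ(21) · 𝟙(609/21) = 12 · 1 = 12
  d = 29: φ(29) · 𝟙(609/29) = 28 · 1 = 28
  d = 87: φ(87) · 𝟙(609/87) = 56 · 1 = 56
  d = 203: φ(203) · 𝟙(609/203) = 168 · 1 = 168
  d = 609: φ(609) · 𝟙(609/609) = 336 · 1 = 336
Summing: (φ * 𝟙)(609) = 1 + 2 + 6 + 12 + 28 + 56 + 168 + 336 = 609.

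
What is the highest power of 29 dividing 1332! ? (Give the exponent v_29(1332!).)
v_29(1332!) = 46

Legendre's formula: v_p(n!) = Σ_{k ≥ 1} ⌊n / p^k⌋. For p = 29, n = 1332, the terms are:
  ⌊1332/29^1⌋ = ⌊1332/29⌋ = 45
  ⌊1332/29^2⌋ = ⌊1332/841⌋ = 1
(the next term ⌊1332/29^3⌋ = 0, terminating the sum). Summing: v_29(1332!) = 45 + 1 = 46.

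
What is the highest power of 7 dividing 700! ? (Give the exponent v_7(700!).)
v_7(700!) = 116

Legendre's formula: v_p(n!) = Σ_{k ≥ 1} ⌊n / p^k⌋. For p = 7, n = 700, the terms are:
  ⌊700/7^1⌋ = ⌊700/7⌋ = 100
  ⌊700/7^2⌋ = ⌊700/49⌋ = 14
  ⌊700/7^3⌋ = ⌊700/343⌋ = 2
(the next term ⌊700/7^4⌋ = 0, terminating the sum). Summing: v_7(700!) = 100 + 14 + 2 = 116.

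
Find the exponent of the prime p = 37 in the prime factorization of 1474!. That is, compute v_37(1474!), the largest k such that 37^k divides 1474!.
v_37(1474!) = 40

Legendre's formula: v_p(n!) = Σ_{k ≥ 1} ⌊n / p^k⌋. For p = 37, n = 1474, the terms are:
  ⌊1474/37^1⌋ = ⌊1474/37⌋ = 39
  ⌊1474/37^2⌋ = ⌊1474/1369⌋ = 1
(the next term ⌊1474/37^3⌋ = 0, terminating the sum). Summing: v_37(1474!) = 39 + 1 = 40.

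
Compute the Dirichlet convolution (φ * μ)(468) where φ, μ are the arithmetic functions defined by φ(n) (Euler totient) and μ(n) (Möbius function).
(φ * μ)(468) = 44

Divisors of 468: [1, 2, 3, 4, 6, 9, 12, 13, 18, 26, 36, 39, 52, 78, 117, 156, 234, 468]. For each d | 468:
  d = 1: φ(1) · μ(468/1) = 1 · 0 = 0
  d = 2: φ(2) · μ(468/2) = 1 · 0 = 0
  d = 3: φ(3) · μ(468/3) = 2 · 0 = 0
  d = 4: φ(4) · μ(468/4) = 2 · 0 = 0
  d = 6: φ(6) · μ(468/6) = 2 · -1 = -2
  d = 9: φ(9) · μ(468/9) = 6 · 0 = 0
  d = 12: φ(12) · μ(468/12) = 4 · 1 = 4
  d = 13: φ(13) · μ(468/13) = 12 · 0 = 0
  d = 18: φ(18) · μ(468/18) = 6 · 1 = 6
  d = 26: φ(26) · μ(468/26) = 12 · 0 = 0
  d = 36: φ(36) · μ(468/36) = 12 · -1 = -12
  d = 39: φ(39) · μ(468/39) = 24 · 0 = 0
  d = 52: φ(52) · μ(468/52) = 24 · 0 = 0
  d = 78: φ(78) · μ(468/78) = 24 · 1 = 24
  d = 117: φ(117) · μ(468/117) = 72 · 0 = 0
  d = 156: φ(156) · μ(468/156) = 48 · -1 = -48
  d = 234: φ(234) · μ(468/234) = 72 · -1 = -72
  d = 468: φ(468) · μ(468/468) = 144 · 1 = 144
Summing: (φ * μ)(468) = 0 + 0 + 0 + 0 + -2 + 0 + 4 + 0 + 6 + 0 + -12 + 0 + 0 + 24 + 0 + -48 + -72 + 144 = 44.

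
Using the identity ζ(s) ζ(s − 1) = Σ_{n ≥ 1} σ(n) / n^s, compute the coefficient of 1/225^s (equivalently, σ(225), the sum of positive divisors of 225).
σ(225) = 403

In the product (Σ m^0/m^s)(Σ k / k^s) = Σ (Σ_{d | n} d) / n^s, the coefficient of 1/n^s is σ(n) = Σ_{d | n} d. For n = 225, divisors are [1, 3, 5, 9, 15, 25, 45, 75, 225]; summing: σ(225) = 403.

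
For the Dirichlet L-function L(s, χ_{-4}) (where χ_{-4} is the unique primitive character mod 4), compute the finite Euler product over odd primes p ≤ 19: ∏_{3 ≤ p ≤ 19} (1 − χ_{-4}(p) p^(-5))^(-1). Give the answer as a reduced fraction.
∏ = 8959395755957897476417566375/8993950909687588250159808512

The odd primes p ≤ 19 are [3, 5, 7, 11, 13, 17, 19]. For each, χ(p) = 1 if p ≡ 1 mod 4, χ(p) = −1 if p ≡ 3 mod 4. Taking (1 − χ(p)/p^5)^(-1) = p^5/(p^5 − χ(p)): (1 − (-1)/3^5)^(-1) · (1 − (1)/5^5)^(-1) · (1 − (-1)/7^5)^(-1) · (1 − (-1)/11^5)^(-1) · (1 − (1)/13^5)^(-1) · (1 − (1)/17^5)^(-1) · (1 − (-1)/19^5)^(-1) = 8959395755957897476417566375/8993950909687588250159808512.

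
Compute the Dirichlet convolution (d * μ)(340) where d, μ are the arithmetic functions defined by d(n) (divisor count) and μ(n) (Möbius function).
(d * μ)(340) = 1

Divisors of 340: [1, 2, 4, 5, 10, 17, 20, 34, 68, 85, 170, 340]. For each d | 340:
  d = 1: d(1) · μ(340/1) = 1 · 0 = 0
  d = 2: d(2) · μ(340/2) = 2 · -1 = -2
  d = 4: d(4) · μ(340/4) = 3 · 1 = 3
  d = 5: d(5) · μ(340/5) = 2 · 0 = 0
  d = 10: d(10) · μ(340/10) = 4 · 1 = 4
  d = 17: d(17) · μ(340/17) = 2 · 0 = 0
  d = 20: d(20) · μ(340/20) = 6 · -1 = -6
  d = 34: d(34) · μ(340/34) = 4 · 1 = 4
  d = 68: d(68) · μ(340/68) = 6 · -1 = -6
  d = 85: d(85) · μ(340/85) = 4 · 0 = 0
  d = 170: d(170) · μ(340/170) = 8 · -1 = -8
  d = 340: d(340) · μ(340/340) = 12 · 1 = 12
Summing: (d * μ)(340) = 0 + -2 + 3 + 0 + 4 + 0 + -6 + 4 + -6 + 0 + -8 + 12 = 1.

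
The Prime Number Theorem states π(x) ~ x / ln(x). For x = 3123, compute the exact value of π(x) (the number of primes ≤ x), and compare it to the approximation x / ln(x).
π(3123) = 445;  x/ln(x) ≈ 388.12;  relative error ≈ 12.78%.

Directly count primes up to 3123: π(3123) = 445. The PNT approximation gives 3123/ln(3123) ≈ 3123/8.04655 ≈ 388.12. Relative error (π(x) − x/ln(x)) / π(x) ≈ 12.78%; the approximation is known to undercount slightly (Li(x) is a better estimate).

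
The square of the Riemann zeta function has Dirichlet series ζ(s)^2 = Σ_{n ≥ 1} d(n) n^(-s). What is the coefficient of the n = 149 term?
d(149) = 2

ζ(s)^2 = (Σ 1/m^s)(Σ 1/k^s). The coefficient of 1/n^s in the product is the number of ordered pairs (m, k) with mk = n, which equals d(n). For n = 149, divisors are [1, 149], so d(149) = 2.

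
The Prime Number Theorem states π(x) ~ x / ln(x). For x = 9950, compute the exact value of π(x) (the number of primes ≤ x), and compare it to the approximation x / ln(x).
π(9950) = 1227;  x/ln(x) ≈ 1080.90;  relative error ≈ 11.91%.

Directly count primes up to 9950: π(9950) = 1227. The PNT approximation gives 9950/ln(9950) ≈ 9950/9.20533 ≈ 1080.90. Relative error (π(x) − x/ln(x)) / π(x) ≈ 11.91%; the approximation is known to undercount slightly (Li(x) is a better estimate).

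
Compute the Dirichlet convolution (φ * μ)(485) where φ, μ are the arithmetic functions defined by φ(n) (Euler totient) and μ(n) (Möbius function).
(φ * μ)(485) = 285

Divisors of 485: [1, 5, 97, 485]. For each d | 485:
  d = 1: φ(1) · μ(485/1) = 1 · 1 = 1
  d = 5: φ(5) · μ(485/5) = 4 · -1 = -4
  d = 97: φ(97) · μ(485/97) = 96 · -1 = -96
  d = 485: φ(485) · μ(485/485) = 384 · 1 = 384
Summing: (φ * μ)(485) = 1 + -4 + -96 + 384 = 285.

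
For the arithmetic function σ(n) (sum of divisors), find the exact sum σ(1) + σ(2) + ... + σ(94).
Σ_{n ≤ 94} σ(n) = 7285

Compute σ(n) for each 1 ≤ n ≤ 94: σ(1) = 1, σ(2) = 3, σ(3) = 4, σ(4) = 7, σ(5) = 6, σ(6) = 12, σ(7) = 8, σ(8) = 15, σ(9) = 13, σ(10) = 18, σ(11) = 12, σ(12) = 28, σ(13) = 14, σ(14) = 24, σ(15) = 24, σ(16) = 31, σ(17) = 18, σ(18) = 39, σ(19) = 20, σ(20) = 42, σ(21) = 32, σ(22) = 36, σ(23) = 24, σ(24) = 60, σ(25) = 31, σ(26) = 42, σ(27) = 40, σ(28) = 56, σ(29) = 30, σ(30) = 72, σ(31) = 32, σ(32) = 63, σ(33) = 48, σ(34) = 54, σ(35) = 48, σ(36) = 91, σ(37) = 38, σ(38) = 60, σ(39) = 56, σ(40) = 90, σ(41) = 42, σ(42) = 96, σ(43) = 44, σ(44) = 84, σ(45) = 78, σ(46) = 72, σ(47) = 48, σ(48) = 124, σ(49) = 57, σ(50) = 93, σ(51) = 72, σ(52) = 98, σ(53) = 54, σ(54) = 120, σ(55) = 72, σ(56) = 120, σ(57) = 80, σ(58) = 90, σ(59) = 60, σ(60) = 168, σ(61) = 62, σ(62) = 96, σ(63) = 104, σ(64) = 127, σ(65) = 84, σ(66) = 144, σ(67) = 68, σ(68) = 126, σ(69) = 96, σ(70) = 144, σ(71) = 72, σ(72) = 195, σ(73) = 74, σ(74) = 114, σ(75) = 124, σ(76) = 140, σ(77) = 96, σ(78) = 168, σ(79) = 80, σ(80) = 186, σ(81) = 121, σ(82) = 126, σ(83) = 84, σ(84) = 224, σ(85) = 108, σ(86) = 132, σ(87) = 120, σ(88) = 180, σ(89) = 90, σ(90) = 234, σ(91) = 112, σ(92) = 168, σ(93) = 128, σ(94) = 144. Summing all 94 values: 7285. (Average order: Σ_{n ≤ x} σ(n) ~ (π²/12) x². For x = 94, (π²/12)·94² ≈ 7267.32.)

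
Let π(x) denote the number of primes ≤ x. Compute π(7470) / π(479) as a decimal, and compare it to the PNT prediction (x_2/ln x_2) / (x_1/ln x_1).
π(7470)/π(479) = 945/92 ≈ 10.2717;  PNT prediction ≈ 10.7917.

π(479) = 92 and π(7470) = 945, so π(7470)/π(479) ≈ 10.2717. The PNT-predicted ratio is (7470/ln(7470)) / (479/ln(479)) ≈ 10.7917. The two agree to within a few percent, as expected.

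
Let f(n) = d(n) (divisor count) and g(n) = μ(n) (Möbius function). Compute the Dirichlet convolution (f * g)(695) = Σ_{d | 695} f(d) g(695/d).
(d * μ)(695) = 1

Divisors of 695: [1, 5, 139, 695]. For each d | 695:
  d = 1: d(1) · μ(695/1) = 1 · 1 = 1
  d = 5: d(5) · μ(695/5) = 2 · -1 = -2
  d = 139: d(139) · μ(695/139) = 2 · -1 = -2
  d = 695: d(695) · μ(695/695) = 4 · 1 = 4
Summing: (d * μ)(695) = 1 + -2 + -2 + 4 = 1.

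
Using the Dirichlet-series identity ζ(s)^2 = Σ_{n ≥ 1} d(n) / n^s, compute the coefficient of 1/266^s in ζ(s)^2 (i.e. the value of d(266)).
d(266) = 8

ζ(s)^2 = (Σ 1/m^s)(Σ 1/k^s). The coefficient of 1/n^s in the product is the number of ordered pairs (m, k) with mk = n, which equals d(n). For n = 266, divisors are [1, 2, 7, 14, 19, 38, 133, 266], so d(266) = 8.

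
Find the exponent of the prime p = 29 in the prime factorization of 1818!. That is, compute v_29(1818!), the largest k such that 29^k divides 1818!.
v_29(1818!) = 64

Legendre's formula: v_p(n!) = Σ_{k ≥ 1} ⌊n / p^k⌋. For p = 29, n = 1818, the terms are:
  ⌊1818/29^1⌋ = ⌊1818/29⌋ = 62
  ⌊1818/29^2⌋ = ⌊1818/841⌋ = 2
(the next term ⌊1818/29^3⌋ = 0, terminating the sum). Summing: v_29(1818!) = 62 + 2 = 64.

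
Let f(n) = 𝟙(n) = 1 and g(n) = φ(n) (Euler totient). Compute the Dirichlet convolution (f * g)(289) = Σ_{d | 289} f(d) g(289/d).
(𝟙 * φ)(289) = 289

Divisors of 289: [1, 17, 289]. For each d | 289:
  d = 1: 𝟙(1) · φ(289/1) = 1 · 272 = 272
  d = 17: 𝟙(17) · φ(289/17) = 1 · 16 = 16
  d = 289: 𝟙(289) · φ(289/289) = 1 · 1 = 1
Summing: (𝟙 * φ)(289) = 272 + 16 + 1 = 289.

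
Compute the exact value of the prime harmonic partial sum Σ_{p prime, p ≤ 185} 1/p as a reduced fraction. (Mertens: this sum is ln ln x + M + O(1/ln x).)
Σ 1/p = 10408867916382550633331528920459565913027063402071390584941986323453055203/5397346292805549782720214077673687806275517530364350655459511599582614290

π(185) = 42, so the primes ≤ 185 are [2, 3, 5, 7, 11, 13, 17, 19, 23, 29, 31, 37, 41, 43, 47, 53, 59, 61, 67, 71, 73, 79, 83, 89, 97, 101, 103, 107, 109, 113, 127, 131, 137, 139, 149, 151, 157, 163, 167, 173, 179, 181]. Summing 1/p over these primes: 10408867916382550633331528920459565913027063402071390584941986323453055203/5397346292805549782720214077673687806275517530364350655459511599582614290 ≈ 1.9285. Mertens estimate ln ln(185) + 0.2615 ≈ 1.9141.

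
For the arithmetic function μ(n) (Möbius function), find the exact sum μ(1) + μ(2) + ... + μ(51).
Σ_{n ≤ 51} μ(n) = -2

Compute μ(n) for each 1 ≤ n ≤ 51: μ(1) = 1, μ(2) = -1, μ(3) = -1, μ(4) = 0, μ(5) = -1, μ(6) = 1, μ(7) = -1, μ(8) = 0, μ(9) = 0, μ(10) = 1, μ(11) = -1, μ(12) = 0, μ(13) = -1, μ(14) = 1, μ(15) = 1, μ(16) = 0, μ(17) = -1, μ(18) = 0, μ(19) = -1, μ(20) = 0, μ(21) = 1, μ(22) = 1, μ(23) = -1, μ(24) = 0, μ(25) = 0, μ(26) = 1, μ(27) = 0, μ(28) = 0, μ(29) = -1, μ(30) = -1, μ(31) = -1, μ(32) = 0, μ(33) = 1, μ(34) = 1, μ(35) = 1, μ(36) = 0, μ(37) = -1, μ(38) = 1, μ(39) = 1, μ(40) = 0, μ(41) = -1, μ(42) = -1, μ(43) = -1, μ(44) = 0, μ(45) = 0, μ(46) = 1, μ(47) = -1, μ(48) = 0, μ(49) = 0, μ(50) = 0, μ(51) = 1. Summing all 51 values: -2. (Mertens function M(x) = Σ_{n ≤ x} μ(n); on average M(x) should be small (PNT ⟺ M(x) = o(x)).)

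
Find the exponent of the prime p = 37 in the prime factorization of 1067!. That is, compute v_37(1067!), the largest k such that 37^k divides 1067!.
v_37(1067!) = 28

Legendre's formula: v_p(n!) = Σ_{k ≥ 1} ⌊n / p^k⌋. For p = 37, n = 1067, the terms are:
  ⌊1067/37^1⌋ = ⌊1067/37⌋ = 28
(the next term ⌊1067/37^2⌋ = 0, terminating the sum). Summing: v_37(1067!) = 28 = 28.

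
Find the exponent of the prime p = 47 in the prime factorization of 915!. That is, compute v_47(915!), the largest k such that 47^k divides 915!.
v_47(915!) = 19

Legendre's formula: v_p(n!) = Σ_{k ≥ 1} ⌊n / p^k⌋. For p = 47, n = 915, the terms are:
  ⌊915/47^1⌋ = ⌊915/47⌋ = 19
(the next term ⌊915/47^2⌋ = 0, terminating the sum). Summing: v_47(915!) = 19 = 19.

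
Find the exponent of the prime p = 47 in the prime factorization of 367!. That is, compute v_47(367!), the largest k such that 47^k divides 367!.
v_47(367!) = 7

Legendre's formula: v_p(n!) = Σ_{k ≥ 1} ⌊n / p^k⌋. For p = 47, n = 367, the terms are:
  ⌊367/47^1⌋ = ⌊367/47⌋ = 7
(the next term ⌊367/47^2⌋ = 0, terminating the sum). Summing: v_47(367!) = 7 = 7.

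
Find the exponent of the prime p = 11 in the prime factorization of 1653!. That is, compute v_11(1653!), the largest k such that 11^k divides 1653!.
v_11(1653!) = 164

Legendre's formula: v_p(n!) = Σ_{k ≥ 1} ⌊n / p^k⌋. For p = 11, n = 1653, the terms are:
  ⌊1653/11^1⌋ = ⌊1653/11⌋ = 150
  ⌊1653/11^2⌋ = ⌊1653/121⌋ = 13
  ⌊1653/11^3⌋ = ⌊1653/1331⌋ = 1
(the next term ⌊1653/11^4⌋ = 0, terminating the sum). Summing: v_11(1653!) = 150 + 13 + 1 = 164.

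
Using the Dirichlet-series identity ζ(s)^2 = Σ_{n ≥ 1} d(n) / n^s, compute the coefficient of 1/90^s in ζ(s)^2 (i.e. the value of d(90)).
d(90) = 12

ζ(s)^2 = (Σ 1/m^s)(Σ 1/k^s). The coefficient of 1/n^s in the product is the number of ordered pairs (m, k) with mk = n, which equals d(n). For n = 90, divisors are [1, 2, 3, 5, 6, 9, 10, 15, 18, 30, 45, 90], so d(90) = 12.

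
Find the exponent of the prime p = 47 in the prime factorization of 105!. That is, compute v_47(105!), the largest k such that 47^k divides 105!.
v_47(105!) = 2

Legendre's formula: v_p(n!) = Σ_{k ≥ 1} ⌊n / p^k⌋. For p = 47, n = 105, the terms are:
  ⌊105/47^1⌋ = ⌊105/47⌋ = 2
(the next term ⌊105/47^2⌋ = 0, terminating the sum). Summing: v_47(105!) = 2 = 2.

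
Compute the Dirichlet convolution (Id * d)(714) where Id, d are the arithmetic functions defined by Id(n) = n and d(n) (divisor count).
(Id * d)(714) = 3420

Divisors of 714: [1, 2, 3, 6, 7, 14, 17, 21, 34, 42, 51, 102, 119, 238, 357, 714]. For each d | 714:
  d = 1: Id(1) · d(714/1) = 1 · 16 = 16
  d = 2: Id(2) · d(714/2) = 2 · 8 = 16
  d = 3: Id(3) · d(714/3) = 3 · 8 = 24
  d = 6: Id(6) · d(714/6) = 6 · 4 = 24
  d = 7: Id(7) · d(714/7) = 7 · 8 = 56
  d = 14: Id(14) · d(714/14) = 14 · 4 = 56
  d = 17: Id(17) · d(714/17) = 17 · 8 = 136
  d = 21: Id(21) · d(714/21) = 21 · 4 = 84
  d = 34: Id(34) · d(714/34) = 34 · 4 = 136
  d = 42: Id(42) · d(714/42) = 42 · 2 = 84
  d = 51: Id(51) · d(714/51) = 51 · 4 = 204
  d = 102: Id(102) · d(714/102) = 102 · 2 = 204
  d = 119: Id(119) · d(714/119) = 119 · 4 = 476
  d = 238: Id(238) · d(714/238) = 238 · 2 = 476
  d = 357: Id(357) · d(714/357) = 357 · 2 = 714
  d = 714: Id(714) · d(714/714) = 714 · 1 = 714
Summing: (Id * d)(714) = 16 + 16 + 24 + 24 + 56 + 56 + 136 + 84 + 136 + 84 + 204 + 204 + 476 + 476 + 714 + 714 = 3420.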